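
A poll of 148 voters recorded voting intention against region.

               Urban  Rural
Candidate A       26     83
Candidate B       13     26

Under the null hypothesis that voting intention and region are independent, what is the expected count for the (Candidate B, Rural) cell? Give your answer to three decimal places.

28.723

Row total (Candidate B) = 39; column total (Rural) = 109; grand total N = 148.
Expected count = (row total × column total) / N = 39 × 109 / 148 = 28.723.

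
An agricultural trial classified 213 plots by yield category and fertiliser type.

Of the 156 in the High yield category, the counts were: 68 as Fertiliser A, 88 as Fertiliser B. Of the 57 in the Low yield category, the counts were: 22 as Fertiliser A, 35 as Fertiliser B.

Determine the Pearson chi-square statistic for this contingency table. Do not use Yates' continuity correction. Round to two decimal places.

0.43

Row totals: 156, 57. Column totals: 90, 123. Grand total N = 213.
Expected counts (row total × column total / N):
  High yield, Fertiliser A: 156×90/213 = 65.915
  High yield, Fertiliser B: 156×123/213 = 90.085
  Low yield, Fertiliser A: 57×90/213 = 24.085
  Low yield, Fertiliser B: 57×123/213 = 32.915
Contributions (O − E)²/E:
  (68 − 65.915)²/65.915 = 0.0660
  (88 − 90.085)²/90.085 = 0.0483
  (22 − 24.085)²/24.085 = 0.1805
  (35 − 32.915)²/32.915 = 0.1321
χ² = 0.0660 + 0.0483 + 0.1805 + 0.1321 = 0.43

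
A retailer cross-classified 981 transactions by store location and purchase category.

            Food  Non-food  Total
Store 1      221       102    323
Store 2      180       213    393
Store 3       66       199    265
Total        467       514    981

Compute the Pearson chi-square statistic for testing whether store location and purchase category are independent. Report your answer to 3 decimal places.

111.368

Grand total N = 981.
Expected counts (row total × column total / N):
  Store 1, Food: 323×467/981 = 153.7625
  Store 1, Non-food: 323×514/981 = 169.2375
  Store 2, Food: 393×467/981 = 187.0856
  Store 2, Non-food: 393×514/981 = 205.9144
  Store 3, Food: 265×467/981 = 126.1519
  Store 3, Non-food: 265×514/981 = 138.8481
Contributions (O − E)²/E:
  (221 − 153.7625)²/153.7625 = 29.4017
  (102 − 169.2375)²/169.2375 = 26.7132
  (180 − 187.0856)²/187.0856 = 0.2684
  (213 − 205.9144)²/205.9144 = 0.2438
  (66 − 126.1519)²/126.1519 = 28.6817
  (199 − 138.8481)²/138.8481 = 26.0591
χ² = 29.4017 + 26.7132 + 0.2684 + 0.2438 + 28.6817 + 26.0591 = 111.368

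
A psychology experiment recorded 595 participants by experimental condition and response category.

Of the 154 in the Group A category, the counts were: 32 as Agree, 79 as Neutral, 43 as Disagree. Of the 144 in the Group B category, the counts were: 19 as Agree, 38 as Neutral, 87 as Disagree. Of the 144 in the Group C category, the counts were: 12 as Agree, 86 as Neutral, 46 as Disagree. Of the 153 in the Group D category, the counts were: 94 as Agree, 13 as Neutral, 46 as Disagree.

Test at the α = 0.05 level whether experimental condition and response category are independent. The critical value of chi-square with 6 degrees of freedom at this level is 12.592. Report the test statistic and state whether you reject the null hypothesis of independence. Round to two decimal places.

Row totals: 154, 144, 144, 153. Column totals: 157, 216, 222. Grand total N = 595.
Expected counts (row total × column total / N):
  Group A, Agree: 154×157/595 = 40.6353
  Group A, Neutral: 154×216/595 = 55.9059
  Group A, Disagree: 154×222/595 = 57.4588
  Group B, Agree: 144×157/595 = 37.9966
  Group B, Neutral: 144×216/595 = 52.2756
  Group B, Disagree: 144×222/595 = 53.7277
  Group C, Agree: 144×157/595 = 37.9966
  Group C, Neutral: 144×216/595 = 52.2756
  Group C, Disagree: 144×222/595 = 53.7277
  Group D, Agree: 153×157/595 = 40.3714
  Group D, Neutral: 153×216/595 = 55.5429
  Group D, Disagree: 153×222/595 = 57.0857
Contributions (O − E)²/E:
  (32 − 40.6353)²/40.6353 = 1.8351
  (79 − 55.9059)²/55.9059 = 9.5399
  (43 − 57.4588)²/57.4588 = 3.6384
  (19 − 37.9966)²/37.9966 = 9.4975
  (38 − 52.2756)²/52.2756 = 3.8984
  (87 − 53.7277)²/53.7277 = 20.6048
  (12 − 37.9966)²/37.9966 = 17.7864
  (86 − 52.2756)²/52.2756 = 21.7565
  (46 − 53.7277)²/53.7277 = 1.1115
  (94 − 40.3714)²/40.3714 = 71.2392
  (13 − 55.5429)²/55.5429 = 32.5856
  (46 − 57.0857)²/57.0857 = 2.1528
χ² = 1.8351 + 9.5399 + 3.6384 + 9.4975 + 3.8984 + 20.6048 + 17.7864 + 21.7565 + 1.1115 + 71.2392 + 32.5856 + 2.1528 = 195.65
df = (4−1)(3−1) = 6. Since 195.65 > 12.592, reject the null hypothesis of independence at α = 0.05.

195.65; reject H₀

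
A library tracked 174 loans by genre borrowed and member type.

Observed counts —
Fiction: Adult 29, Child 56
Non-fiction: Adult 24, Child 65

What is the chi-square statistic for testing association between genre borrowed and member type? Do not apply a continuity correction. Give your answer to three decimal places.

Row totals: 85, 89. Column totals: 53, 121. Grand total N = 174.
Expected counts (row total × column total / N):
  Fiction, Adult: 85×53/174 = 25.8908
  Fiction, Child: 85×121/174 = 59.1092
  Non-fiction, Adult: 89×53/174 = 27.1092
  Non-fiction, Child: 89×121/174 = 61.8908
Contributions (O − E)²/E:
  (29 − 25.8908)²/25.8908 = 0.3734
  (56 − 59.1092)²/59.1092 = 0.1635
  (24 − 27.1092)²/27.1092 = 0.3566
  (65 − 61.8908)²/61.8908 = 0.1562
χ² = 0.3734 + 0.1635 + 0.3566 + 0.1562 = 1.050

1.050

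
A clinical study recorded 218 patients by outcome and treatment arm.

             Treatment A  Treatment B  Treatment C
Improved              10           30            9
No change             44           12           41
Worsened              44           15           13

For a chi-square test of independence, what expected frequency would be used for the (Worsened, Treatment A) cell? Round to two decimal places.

32.37

Row total (Worsened) = 72; column total (Treatment A) = 98; grand total N = 218.
Expected count = (row total × column total) / N = 72 × 98 / 218 = 32.37.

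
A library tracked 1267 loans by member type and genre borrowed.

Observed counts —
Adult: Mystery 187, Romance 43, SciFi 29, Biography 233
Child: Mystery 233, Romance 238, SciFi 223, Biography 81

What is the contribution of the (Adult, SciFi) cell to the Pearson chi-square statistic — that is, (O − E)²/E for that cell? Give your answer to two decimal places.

Row total (Adult) = 492; column total (SciFi) = 252; N = 1267.
Expected count E = 492 × 252 / 1267 = 97.856.
Contribution = (O − E)²/E = (29 − 97.856)² / 97.856 = 48.45.

48.45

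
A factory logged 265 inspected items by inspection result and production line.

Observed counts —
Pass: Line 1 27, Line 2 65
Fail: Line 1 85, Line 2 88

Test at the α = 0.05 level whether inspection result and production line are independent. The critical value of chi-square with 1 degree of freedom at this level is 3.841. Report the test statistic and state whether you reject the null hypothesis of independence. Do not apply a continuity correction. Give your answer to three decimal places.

9.635; reject H₀

Row totals: 92, 173. Column totals: 112, 153. Grand total N = 265.
Expected counts (row total × column total / N):
  Pass, Line 1: 92×112/265 = 38.8830
  Pass, Line 2: 92×153/265 = 53.1170
  Fail, Line 1: 173×112/265 = 73.1170
  Fail, Line 2: 173×153/265 = 99.8830
Contributions (O − E)²/E:
  (27 − 38.8830)²/38.8830 = 3.6316
  (65 − 53.1170)²/53.1170 = 2.6584
  (85 − 73.1170)²/73.1170 = 1.9312
  (88 − 99.8830)²/99.8830 = 1.4137
χ² = 3.6316 + 2.6584 + 1.9312 + 1.4137 = 9.635
df = (2−1)(2−1) = 1. Since 9.635 > 3.841, reject the null hypothesis of independence at α = 0.05.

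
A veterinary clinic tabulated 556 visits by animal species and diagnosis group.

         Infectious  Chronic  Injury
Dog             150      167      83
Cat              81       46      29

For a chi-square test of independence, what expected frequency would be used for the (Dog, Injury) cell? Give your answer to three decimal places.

80.576

Row total (Dog) = 400; column total (Injury) = 112; grand total N = 556.
Expected count = (row total × column total) / N = 400 × 112 / 556 = 80.576.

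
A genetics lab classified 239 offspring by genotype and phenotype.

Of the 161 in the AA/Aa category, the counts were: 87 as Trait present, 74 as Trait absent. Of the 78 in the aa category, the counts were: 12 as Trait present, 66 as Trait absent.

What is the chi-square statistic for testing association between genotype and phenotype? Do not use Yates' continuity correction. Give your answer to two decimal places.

32.35

Row totals: 161, 78. Column totals: 99, 140. Grand total N = 239.
Expected counts (row total × column total / N):
  AA/Aa, Trait present: 161×99/239 = 66.690
  AA/Aa, Trait absent: 161×140/239 = 94.310
  aa, Trait present: 78×99/239 = 32.310
  aa, Trait absent: 78×140/239 = 45.690
Contributions (O − E)²/E:
  (87 − 66.690)²/66.690 = 6.1853
  (74 − 94.310)²/94.310 = 4.3738
  (12 − 32.310)²/32.310 = 12.7668
  (66 − 45.690)²/45.690 = 9.0281
χ² = 6.1853 + 4.3738 + 12.7668 + 9.0281 = 32.35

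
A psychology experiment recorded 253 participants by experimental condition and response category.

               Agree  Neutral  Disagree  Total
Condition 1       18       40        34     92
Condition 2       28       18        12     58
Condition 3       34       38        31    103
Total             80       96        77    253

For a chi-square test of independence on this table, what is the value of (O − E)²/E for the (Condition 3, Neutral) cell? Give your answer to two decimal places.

0.03

Row total (Condition 3) = 103; column total (Neutral) = 96; N = 253.
Expected count E = 103 × 96 / 253 = 39.083.
Contribution = (O − E)²/E = (38 − 39.083)² / 39.083 = 0.03.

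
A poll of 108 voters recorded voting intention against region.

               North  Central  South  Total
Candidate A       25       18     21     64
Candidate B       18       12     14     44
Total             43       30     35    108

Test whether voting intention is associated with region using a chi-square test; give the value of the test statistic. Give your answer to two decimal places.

0.04

Grand total N = 108.
Expected counts (row total × column total / N):
  Candidate A, North: 64×43/108 = 25.481
  Candidate A, Central: 64×30/108 = 17.778
  Candidate A, South: 64×35/108 = 20.741
  Candidate B, North: 44×43/108 = 17.519
  Candidate B, Central: 44×30/108 = 12.222
  Candidate B, South: 44×35/108 = 14.259
Contributions (O − E)²/E:
  (25 − 25.481)²/25.481 = 0.0091
  (18 − 17.778)²/17.778 = 0.0028
  (21 − 20.741)²/20.741 = 0.0032
  (18 − 17.519)²/17.519 = 0.0132
  (12 − 12.222)²/12.222 = 0.0040
  (14 − 14.259)²/14.259 = 0.0047
χ² = 0.0091 + 0.0028 + 0.0032 + 0.0132 + 0.0040 + 0.0047 = 0.04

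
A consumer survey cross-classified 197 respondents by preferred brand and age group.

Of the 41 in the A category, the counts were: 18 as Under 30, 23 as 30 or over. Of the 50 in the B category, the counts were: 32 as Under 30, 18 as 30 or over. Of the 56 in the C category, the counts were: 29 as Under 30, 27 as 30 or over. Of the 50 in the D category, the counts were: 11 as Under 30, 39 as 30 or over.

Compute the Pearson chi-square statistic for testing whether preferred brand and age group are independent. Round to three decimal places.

Row totals: 41, 50, 56, 50. Column totals: 90, 107. Grand total N = 197.
Expected counts (row total × column total / N):
  A, Under 30: 41×90/197 = 18.7310
  A, 30 or over: 41×107/197 = 22.2690
  B, Under 30: 50×90/197 = 22.8426
  B, 30 or over: 50×107/197 = 27.1574
  C, Under 30: 56×90/197 = 25.5838
  C, 30 or over: 56×107/197 = 30.4162
  D, Under 30: 50×90/197 = 22.8426
  D, 30 or over: 50×107/197 = 27.1574
Contributions (O − E)²/E:
  (18 − 18.7310)²/18.7310 = 0.0285
  (23 − 22.2690)²/22.2690 = 0.0240
  (32 − 22.8426)²/22.8426 = 3.6711
  (18 − 27.1574)²/27.1574 = 3.0878
  (29 − 25.5838)²/25.5838 = 0.4562
  (27 − 30.4162)²/30.4162 = 0.3837
  (11 − 22.8426)²/22.8426 = 6.1397
  (39 − 27.1574)²/27.1574 = 5.1642
χ² = 0.0285 + 0.0240 + 3.6711 + 3.0878 + 0.4562 + 0.3837 + 6.1397 + 5.1642 = 18.955

18.955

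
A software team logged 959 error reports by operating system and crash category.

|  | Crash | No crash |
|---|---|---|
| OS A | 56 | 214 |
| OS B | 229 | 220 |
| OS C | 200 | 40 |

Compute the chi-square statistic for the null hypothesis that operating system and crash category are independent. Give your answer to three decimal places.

199.206

Row totals: 270, 449, 240. Column totals: 485, 474. Grand total N = 959.
Expected counts (row total × column total / N):
  OS A, Crash: 270×485/959 = 136.54849
  OS A, No crash: 270×474/959 = 133.45151
  OS B, Crash: 449×485/959 = 227.07508
  OS B, No crash: 449×474/959 = 221.92492
  OS C, Crash: 240×485/959 = 121.37643
  OS C, No crash: 240×474/959 = 118.62357
Contributions (O − E)²/E:
  (56 − 136.54849)²/136.54849 = 47.5147
  (214 − 133.45151)²/133.45151 = 48.6174
  (229 − 227.07508)²/227.07508 = 0.0163
  (220 − 221.92492)²/221.92492 = 0.0167
  (200 − 121.37643)²/121.37643 = 50.9297
  (40 − 118.62357)²/118.62357 = 52.1116
χ² = 47.5147 + 48.6174 + 0.0163 + 0.0167 + 50.9297 + 52.1116 = 199.206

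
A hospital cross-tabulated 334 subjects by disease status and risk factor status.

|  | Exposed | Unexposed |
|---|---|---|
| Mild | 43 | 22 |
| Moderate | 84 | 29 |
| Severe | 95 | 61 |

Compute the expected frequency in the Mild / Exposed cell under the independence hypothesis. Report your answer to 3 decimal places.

43.204

Row total (Mild) = 65; column total (Exposed) = 222; grand total N = 334.
Expected count = (row total × column total) / N = 65 × 222 / 334 = 43.204.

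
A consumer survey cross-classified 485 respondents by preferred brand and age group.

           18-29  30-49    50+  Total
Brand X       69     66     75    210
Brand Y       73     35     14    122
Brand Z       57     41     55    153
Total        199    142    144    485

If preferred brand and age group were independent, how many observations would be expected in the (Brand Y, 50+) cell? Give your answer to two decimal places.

36.22

Row total (Brand Y) = 122; column total (50+) = 144; grand total N = 485.
Expected count = (row total × column total) / N = 122 × 144 / 485 = 36.22.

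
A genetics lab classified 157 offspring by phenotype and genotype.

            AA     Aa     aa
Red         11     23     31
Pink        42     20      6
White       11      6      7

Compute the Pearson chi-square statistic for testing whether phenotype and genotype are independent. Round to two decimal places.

Row totals: 65, 68, 24. Column totals: 64, 49, 44. Grand total N = 157.
Expected counts (row total × column total / N):
  Red, AA: 65×64/157 = 26.497
  Red, Aa: 65×49/157 = 20.287
  Red, aa: 65×44/157 = 18.217
  Pink, AA: 68×64/157 = 27.720
  Pink, Aa: 68×49/157 = 21.223
  Pink, aa: 68×44/157 = 19.057
  White, AA: 24×64/157 = 9.783
  White, Aa: 24×49/157 = 7.490
  White, aa: 24×44/157 = 6.726
Contributions (O − E)²/E:
  (11 − 26.497)²/26.497 = 9.0636
  (23 − 20.287)²/20.287 = 0.3628
  (31 − 18.217)²/18.217 = 8.9699
  (42 − 27.720)²/27.720 = 7.3564
  (20 − 21.223)²/21.223 = 0.0705
  (6 − 19.057)²/19.057 = 8.9461
  (11 − 9.783)²/9.783 = 0.1514
  (6 − 7.490)²/7.490 = 0.2964
  (7 − 6.726)²/6.726 = 0.0112
χ² = 9.0636 + 0.3628 + 8.9699 + 7.3564 + 0.0705 + 8.9461 + 0.1514 + 0.2964 + 0.0112 = 35.23

35.23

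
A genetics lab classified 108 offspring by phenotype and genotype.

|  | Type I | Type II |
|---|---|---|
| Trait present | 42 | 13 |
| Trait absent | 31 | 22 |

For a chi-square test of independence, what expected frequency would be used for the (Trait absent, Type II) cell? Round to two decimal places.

Row total (Trait absent) = 53; column total (Type II) = 35; grand total N = 108.
Expected count = (row total × column total) / N = 53 × 35 / 108 = 17.18.

17.18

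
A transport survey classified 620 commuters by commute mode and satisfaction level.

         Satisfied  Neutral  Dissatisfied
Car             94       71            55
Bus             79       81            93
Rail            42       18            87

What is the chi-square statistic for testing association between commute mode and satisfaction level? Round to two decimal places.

50.06

Row totals: 220, 253, 147. Column totals: 215, 170, 235. Grand total N = 620.
Expected counts (row total × column total / N):
  Car, Satisfied: 220×215/620 = 76.290
  Car, Neutral: 220×170/620 = 60.323
  Car, Dissatisfied: 220×235/620 = 83.387
  Bus, Satisfied: 253×215/620 = 87.734
  Bus, Neutral: 253×170/620 = 69.371
  Bus, Dissatisfied: 253×235/620 = 95.895
  Rail, Satisfied: 147×215/620 = 50.976
  Rail, Neutral: 147×170/620 = 40.306
  Rail, Dissatisfied: 147×235/620 = 55.718
Contributions (O − E)²/E:
  (94 − 76.290)²/76.290 = 4.1112
  (71 − 60.323)²/60.323 = 1.8898
  (55 − 83.387)²/83.387 = 9.6636
  (79 − 87.734)²/87.734 = 0.8695
  (81 − 69.371)²/69.371 = 1.9494
  (93 − 95.895)²/95.895 = 0.0874
  (42 − 50.976)²/50.976 = 1.5805
  (18 − 40.306)²/40.306 = 12.3445
  (87 − 55.718)²/55.718 = 17.5628
χ² = 4.1112 + 1.8898 + 9.6636 + 0.8695 + 1.9494 + 0.0874 + 1.5805 + 12.3445 + 17.5628 = 50.06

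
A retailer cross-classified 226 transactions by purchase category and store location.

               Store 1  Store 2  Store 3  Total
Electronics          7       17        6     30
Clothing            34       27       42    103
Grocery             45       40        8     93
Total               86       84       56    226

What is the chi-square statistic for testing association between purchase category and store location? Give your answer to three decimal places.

32.992

Grand total N = 226.
Expected counts (row total × column total / N):
  Electronics, Store 1: 30×86/226 = 11.41593
  Electronics, Store 2: 30×84/226 = 11.15044
  Electronics, Store 3: 30×56/226 = 7.43363
  Clothing, Store 1: 103×86/226 = 39.19469
  Clothing, Store 2: 103×84/226 = 38.28319
  Clothing, Store 3: 103×56/226 = 25.52212
  Grocery, Store 1: 93×86/226 = 35.38938
  Grocery, Store 2: 93×84/226 = 34.56637
  Grocery, Store 3: 93×56/226 = 23.04425
Contributions (O − E)²/E:
  (7 − 11.41593)²/11.41593 = 1.7082
  (17 − 11.15044)²/11.15044 = 3.0687
  (6 − 7.43363)²/7.43363 = 0.2765
  (34 − 39.19469)²/39.19469 = 0.6885
  (27 − 38.28319)²/38.28319 = 3.3255
  (42 − 25.52212)²/25.52212 = 10.6386
  (45 − 35.38938)²/35.38938 = 2.6099
  (40 − 34.56637)²/34.56637 = 0.8541
  (8 − 23.04425)²/23.04425 = 9.8215
χ² = 1.7082 + 3.0687 + 0.2765 + 0.6885 + 3.3255 + 10.6386 + 2.6099 + 0.8541 + 9.8215 = 32.992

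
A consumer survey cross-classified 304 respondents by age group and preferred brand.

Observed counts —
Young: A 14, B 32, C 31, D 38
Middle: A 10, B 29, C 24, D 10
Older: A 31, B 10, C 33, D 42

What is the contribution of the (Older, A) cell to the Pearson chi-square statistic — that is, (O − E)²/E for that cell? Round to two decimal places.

4.78

Row total (Older) = 116; column total (A) = 55; N = 304.
Expected count E = 116 × 55 / 304 = 20.987.
Contribution = (O − E)²/E = (31 − 20.987)² / 20.987 = 4.78.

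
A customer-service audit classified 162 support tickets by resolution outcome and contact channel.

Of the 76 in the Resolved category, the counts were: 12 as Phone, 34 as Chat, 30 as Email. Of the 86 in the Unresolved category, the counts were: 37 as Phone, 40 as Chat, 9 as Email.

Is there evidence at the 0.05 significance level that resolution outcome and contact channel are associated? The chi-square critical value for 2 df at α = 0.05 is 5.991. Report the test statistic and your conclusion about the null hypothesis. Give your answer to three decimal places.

Row totals: 76, 86. Column totals: 49, 74, 39. Grand total N = 162.
Expected counts (row total × column total / N):
  Resolved, Phone: 76×49/162 = 22.9877
  Resolved, Chat: 76×74/162 = 34.7160
  Resolved, Email: 76×39/162 = 18.2963
  Unresolved, Phone: 86×49/162 = 26.0123
  Unresolved, Chat: 86×74/162 = 39.2840
  Unresolved, Email: 86×39/162 = 20.7037
Contributions (O − E)²/E:
  (12 − 22.9877)²/22.9877 = 5.2519
  (34 − 34.7160)²/34.7160 = 0.0148
  (30 − 18.2963)²/18.2963 = 7.4866
  (37 − 26.0123)²/26.0123 = 4.6412
  (40 − 39.2840)²/39.2840 = 0.0130
  (9 − 20.7037)²/20.7037 = 6.6160
χ² = 5.2519 + 0.0148 + 7.4866 + 4.6412 + 0.0130 + 6.6160 = 24.024
df = (2−1)(3−1) = 2. Since 24.024 > 5.991, reject the null hypothesis of independence at α = 0.05.

24.024; reject H₀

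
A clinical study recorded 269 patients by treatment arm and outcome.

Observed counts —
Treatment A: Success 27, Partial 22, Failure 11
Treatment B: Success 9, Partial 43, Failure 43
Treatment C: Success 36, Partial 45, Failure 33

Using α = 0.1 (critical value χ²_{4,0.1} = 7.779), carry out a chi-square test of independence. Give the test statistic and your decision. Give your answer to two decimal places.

Row totals: 60, 95, 114. Column totals: 72, 110, 87. Grand total N = 269.
Expected counts (row total × column total / N):
  Treatment A, Success: 60×72/269 = 16.059
  Treatment A, Partial: 60×110/269 = 24.535
  Treatment A, Failure: 60×87/269 = 19.405
  Treatment B, Success: 95×72/269 = 25.428
  Treatment B, Partial: 95×110/269 = 38.848
  Treatment B, Failure: 95×87/269 = 30.725
  Treatment C, Success: 114×72/269 = 30.513
  Treatment C, Partial: 114×110/269 = 46.617
  Treatment C, Failure: 114×87/269 = 36.870
Contributions (O − E)²/E:
  (27 − 16.059)²/16.059 = 7.4541
  (22 − 24.535)²/24.535 = 0.2619
  (11 − 19.405)²/19.405 = 3.6405
  (9 − 25.428)²/25.428 = 10.6135
  (43 − 38.848)²/38.848 = 0.4438
  (43 − 30.725)²/30.725 = 4.9040
  (36 − 30.513)²/30.513 = 0.9867
  (45 − 46.617)²/46.617 = 0.0561
  (33 − 36.870)²/36.870 = 0.4062
χ² = 7.4541 + 0.2619 + 3.6405 + 10.6135 + 0.4438 + 4.9040 + 0.9867 + 0.0561 + 0.4062 = 28.77
df = (3−1)(3−1) = 4. Since 28.77 > 7.779, reject the null hypothesis of independence at α = 0.1.

28.77; reject H₀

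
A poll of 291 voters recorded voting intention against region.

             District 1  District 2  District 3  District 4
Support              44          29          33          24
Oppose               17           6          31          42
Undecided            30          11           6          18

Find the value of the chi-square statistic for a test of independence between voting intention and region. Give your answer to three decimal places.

Row totals: 130, 96, 65. Column totals: 91, 46, 70, 84. Grand total N = 291.
Expected counts (row total × column total / N):
  Support, District 1: 130×91/291 = 40.6529
  Support, District 2: 130×46/291 = 20.5498
  Support, District 3: 130×70/291 = 31.2715
  Support, District 4: 130×84/291 = 37.5258
  Oppose, District 1: 96×91/291 = 30.0206
  Oppose, District 2: 96×46/291 = 15.1753
  Oppose, District 3: 96×70/291 = 23.0928
  Oppose, District 4: 96×84/291 = 27.7113
  Undecided, District 1: 65×91/291 = 20.3265
  Undecided, District 2: 65×46/291 = 10.2749
  Undecided, District 3: 65×70/291 = 15.6357
  Undecided, District 4: 65×84/291 = 18.7629
Contributions (O − E)²/E:
  (44 − 40.6529)²/40.6529 = 0.2756
  (29 − 20.5498)²/20.5498 = 3.4748
  (33 − 31.2715)²/31.2715 = 0.0955
  (24 − 37.5258)²/37.5258 = 4.8752
  (17 − 30.0206)²/30.0206 = 5.6473
  (6 − 15.1753)²/15.1753 = 5.5476
  (31 − 23.0928)²/23.0928 = 2.7075
  (42 − 27.7113)²/27.7113 = 7.3676
  (30 − 20.3265)²/20.3265 = 4.6037
  (11 − 10.2749)²/10.2749 = 0.0512
  (6 − 15.6357)²/15.6357 = 5.9381
  (18 − 18.7629)²/18.7629 = 0.0310
χ² = 0.2756 + 3.4748 + 0.0955 + 4.8752 + 5.6473 + 5.5476 + 2.7075 + 7.3676 + 4.6037 + 0.0512 + 5.9381 + 0.0310 = 40.615

40.615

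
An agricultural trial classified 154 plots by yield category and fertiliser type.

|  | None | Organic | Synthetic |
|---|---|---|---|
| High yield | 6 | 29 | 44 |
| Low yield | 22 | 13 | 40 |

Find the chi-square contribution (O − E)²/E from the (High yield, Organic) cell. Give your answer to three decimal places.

2.579

Row total (High yield) = 79; column total (Organic) = 42; N = 154.
Expected count E = 79 × 42 / 154 = 21.5455.
Contribution = (O − E)²/E = (29 − 21.5455)² / 21.5455 = 2.579.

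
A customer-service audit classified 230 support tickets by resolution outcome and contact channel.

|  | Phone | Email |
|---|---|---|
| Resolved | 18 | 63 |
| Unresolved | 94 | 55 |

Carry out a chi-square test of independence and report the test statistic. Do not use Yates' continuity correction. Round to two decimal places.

Row totals: 81, 149. Column totals: 112, 118. Grand total N = 230.
Expected counts (row total × column total / N):
  Resolved, Phone: 81×112/230 = 39.44348
  Resolved, Email: 81×118/230 = 41.55652
  Unresolved, Phone: 149×112/230 = 72.55652
  Unresolved, Email: 149×118/230 = 76.44348
Contributions (O − E)²/E:
  (18 − 39.44348)²/39.44348 = 11.6578
  (63 − 41.55652)²/41.55652 = 11.0650
  (94 − 72.55652)²/72.55652 = 6.3374
  (55 − 76.44348)²/76.44348 = 6.0152
χ² = 11.6578 + 11.0650 + 6.3374 + 6.0152 = 35.08

35.08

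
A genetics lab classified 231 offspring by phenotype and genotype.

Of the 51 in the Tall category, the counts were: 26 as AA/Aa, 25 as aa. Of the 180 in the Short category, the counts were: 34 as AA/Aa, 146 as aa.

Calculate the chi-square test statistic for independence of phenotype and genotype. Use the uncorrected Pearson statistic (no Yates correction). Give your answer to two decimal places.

21.29

Row totals: 51, 180. Column totals: 60, 171. Grand total N = 231.
Expected counts (row total × column total / N):
  Tall, AA/Aa: 51×60/231 = 13.2468
  Tall, aa: 51×171/231 = 37.7532
  Short, AA/Aa: 180×60/231 = 46.7532
  Short, aa: 180×171/231 = 133.2468
Contributions (O − E)²/E:
  (26 − 13.2468)²/13.2468 = 12.2780
  (25 − 37.7532)²/37.7532 = 4.3081
  (34 − 46.7532)²/46.7532 = 3.4788
  (146 − 133.2468)²/133.2468 = 1.2206
χ² = 12.2780 + 4.3081 + 3.4788 + 1.2206 = 21.29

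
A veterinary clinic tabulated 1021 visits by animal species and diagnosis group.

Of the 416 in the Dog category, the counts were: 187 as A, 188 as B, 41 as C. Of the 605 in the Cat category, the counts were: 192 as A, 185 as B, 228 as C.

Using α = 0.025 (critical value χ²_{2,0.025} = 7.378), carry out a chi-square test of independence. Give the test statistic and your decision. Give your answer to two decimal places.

Row totals: 416, 605. Column totals: 379, 373, 269. Grand total N = 1021.
Expected counts (row total × column total / N):
  Dog, A: 416×379/1021 = 154.421
  Dog, B: 416×373/1021 = 151.976
  Dog, C: 416×269/1021 = 109.602
  Cat, A: 605×379/1021 = 224.579
  Cat, B: 605×373/1021 = 221.024
  Cat, C: 605×269/1021 = 159.398
Contributions (O − E)²/E:
  (187 − 154.421)²/154.421 = 6.8734
  (188 − 151.976)²/151.976 = 8.5390
  (41 − 109.602)²/109.602 = 42.9393
  (192 − 224.579)²/224.579 = 4.7261
  (185 − 221.024)²/221.024 = 5.8714
  (228 − 159.398)²/159.398 = 29.5251
χ² = 6.8734 + 8.5390 + 42.9393 + 4.7261 + 5.8714 + 29.5251 = 98.47
df = (2−1)(3−1) = 2. Since 98.47 > 7.378, reject the null hypothesis of independence at α = 0.025.

98.47; reject H₀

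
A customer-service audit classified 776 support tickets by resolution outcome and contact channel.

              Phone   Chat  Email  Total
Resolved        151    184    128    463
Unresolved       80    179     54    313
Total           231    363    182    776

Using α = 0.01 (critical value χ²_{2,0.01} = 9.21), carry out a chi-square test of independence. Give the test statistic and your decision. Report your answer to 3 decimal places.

23.877; reject H₀

Grand total N = 776.
Expected counts (row total × column total / N):
  Resolved, Phone: 463×231/776 = 137.8260
  Resolved, Chat: 463×363/776 = 216.5838
  Resolved, Email: 463×182/776 = 108.5902
  Unresolved, Phone: 313×231/776 = 93.1740
  Unresolved, Chat: 313×363/776 = 146.4162
  Unresolved, Email: 313×182/776 = 73.4098
Contributions (O − E)²/E:
  (151 − 137.8260)²/137.8260 = 1.2592
  (184 − 216.5838)²/216.5838 = 4.9020
  (128 − 108.5902)²/108.5902 = 3.4694
  (80 − 93.1740)²/93.1740 = 1.8627
  (179 − 146.4162)²/146.4162 = 7.2513
  (54 − 73.4098)²/73.4098 = 5.1320
χ² = 1.2592 + 4.9020 + 3.4694 + 1.8627 + 7.2513 + 5.1320 = 23.877
df = (2−1)(3−1) = 2. Since 23.877 > 9.21, reject the null hypothesis of independence at α = 0.01.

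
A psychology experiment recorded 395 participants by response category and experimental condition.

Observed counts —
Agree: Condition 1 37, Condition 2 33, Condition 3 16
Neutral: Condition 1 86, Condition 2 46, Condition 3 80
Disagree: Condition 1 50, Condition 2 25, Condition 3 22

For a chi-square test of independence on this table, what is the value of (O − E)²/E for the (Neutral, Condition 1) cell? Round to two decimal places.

Row total (Neutral) = 212; column total (Condition 1) = 173; N = 395.
Expected count E = 212 × 173 / 395 = 92.8506.
Contribution = (O − E)²/E = (86 − 92.8506)² / 92.8506 = 0.51.

0.51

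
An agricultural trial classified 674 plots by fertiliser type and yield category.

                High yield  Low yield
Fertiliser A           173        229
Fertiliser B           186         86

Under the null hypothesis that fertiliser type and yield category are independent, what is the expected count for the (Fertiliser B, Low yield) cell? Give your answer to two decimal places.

Row total (Fertiliser B) = 272; column total (Low yield) = 315; grand total N = 674.
Expected count = (row total × column total) / N = 272 × 315 / 674 = 127.12.

127.12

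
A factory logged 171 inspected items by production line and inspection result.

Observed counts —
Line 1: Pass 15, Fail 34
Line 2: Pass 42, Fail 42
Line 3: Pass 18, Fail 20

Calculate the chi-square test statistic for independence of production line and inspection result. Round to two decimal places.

4.97

Row totals: 49, 84, 38. Column totals: 75, 96. Grand total N = 171.
Expected counts (row total × column total / N):
  Line 1, Pass: 49×75/171 = 21.491
  Line 1, Fail: 49×96/171 = 27.509
  Line 2, Pass: 84×75/171 = 36.842
  Line 2, Fail: 84×96/171 = 47.158
  Line 3, Pass: 38×75/171 = 16.667
  Line 3, Fail: 38×96/171 = 21.333
Contributions (O − E)²/E:
  (15 − 21.491)²/21.491 = 1.9605
  (34 − 27.509)²/27.509 = 1.5316
  (42 − 36.842)²/36.842 = 0.7221
  (42 − 47.158)²/47.158 = 0.5642
  (18 − 16.667)²/16.667 = 0.1066
  (20 − 21.333)²/21.333 = 0.0833
χ² = 1.9605 + 1.5316 + 0.7221 + 0.5642 + 0.1066 + 0.0833 = 4.97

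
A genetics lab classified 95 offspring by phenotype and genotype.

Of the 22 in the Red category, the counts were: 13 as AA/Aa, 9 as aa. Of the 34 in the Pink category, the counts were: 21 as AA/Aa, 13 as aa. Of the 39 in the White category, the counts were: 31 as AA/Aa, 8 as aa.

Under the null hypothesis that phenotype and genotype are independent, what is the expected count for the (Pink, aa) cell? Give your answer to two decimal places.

10.74

Row total (Pink) = 34; column total (aa) = 30; grand total N = 95.
Expected count = (row total × column total) / N = 34 × 30 / 95 = 10.74.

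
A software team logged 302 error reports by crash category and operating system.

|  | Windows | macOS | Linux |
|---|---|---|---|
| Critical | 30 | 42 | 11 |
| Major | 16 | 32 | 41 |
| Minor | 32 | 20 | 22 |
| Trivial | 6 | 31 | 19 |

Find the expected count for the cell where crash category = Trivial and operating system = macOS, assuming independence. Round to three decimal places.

Row total (Trivial) = 56; column total (macOS) = 125; grand total N = 302.
Expected count = (row total × column total) / N = 56 × 125 / 302 = 23.179.

23.179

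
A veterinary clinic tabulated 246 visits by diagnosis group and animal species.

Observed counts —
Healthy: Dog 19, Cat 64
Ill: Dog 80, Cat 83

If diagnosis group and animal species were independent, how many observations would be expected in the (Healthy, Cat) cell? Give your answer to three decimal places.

Row total (Healthy) = 83; column total (Cat) = 147; grand total N = 246.
Expected count = (row total × column total) / N = 83 × 147 / 246 = 49.598.

49.598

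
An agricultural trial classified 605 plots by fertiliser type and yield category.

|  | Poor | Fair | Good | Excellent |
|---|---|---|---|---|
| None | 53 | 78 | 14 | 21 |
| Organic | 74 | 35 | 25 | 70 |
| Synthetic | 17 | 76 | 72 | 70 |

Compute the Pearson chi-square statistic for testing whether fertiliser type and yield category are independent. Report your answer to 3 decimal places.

121.226

Row totals: 166, 204, 235. Column totals: 144, 189, 111, 161. Grand total N = 605.
Expected counts (row total × column total / N):
  None, Poor: 166×144/605 = 39.5107
  None, Fair: 166×189/605 = 51.8579
  None, Good: 166×111/605 = 30.4562
  None, Excellent: 166×161/605 = 44.1752
  Organic, Poor: 204×144/605 = 48.5554
  Organic, Fair: 204×189/605 = 63.7289
  Organic, Good: 204×111/605 = 37.4281
  Organic, Excellent: 204×161/605 = 54.2876
  Synthetic, Poor: 235×144/605 = 55.9339
  Synthetic, Fair: 235×189/605 = 73.4132
  Synthetic, Good: 235×111/605 = 43.1157
  Synthetic, Excellent: 235×161/605 = 62.5372
Contributions (O − E)²/E:
  (53 − 39.5107)²/39.5107 = 4.6054
  (78 − 51.8579)²/51.8579 = 13.1785
  (14 − 30.4562)²/30.4562 = 8.8917
  (21 − 44.1752)²/44.1752 = 12.1582
  (74 − 48.5554)²/48.5554 = 13.3338
  (35 − 63.7289)²/63.7289 = 12.9509
  (25 − 37.4281)²/37.4281 = 4.1268
  (70 − 54.2876)²/54.2876 = 4.5476
  (17 − 55.9339)²/55.9339 = 27.1007
  (76 − 73.4132)²/73.4132 = 0.0911
  (72 − 43.1157)²/43.1157 = 19.3503
  (70 − 62.5372)²/62.5372 = 0.8906
χ² = 4.6054 + 13.1785 + 8.8917 + 12.1582 + 13.3338 + 12.9509 + 4.1268 + 4.5476 + 27.1007 + 0.0911 + 19.3503 + 0.8906 = 121.226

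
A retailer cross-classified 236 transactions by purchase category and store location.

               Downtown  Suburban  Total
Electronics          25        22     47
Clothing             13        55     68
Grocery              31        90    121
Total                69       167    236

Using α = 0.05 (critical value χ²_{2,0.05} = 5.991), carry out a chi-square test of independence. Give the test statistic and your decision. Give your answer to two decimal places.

Grand total N = 236.
Expected counts (row total × column total / N):
  Electronics, Downtown: 47×69/236 = 13.7415
  Electronics, Suburban: 47×167/236 = 33.2585
  Clothing, Downtown: 68×69/236 = 19.8814
  Clothing, Suburban: 68×167/236 = 48.1186
  Grocery, Downtown: 121×69/236 = 35.3771
  Grocery, Suburban: 121×167/236 = 85.6229
Contributions (O − E)²/E:
  (25 − 13.7415)²/13.7415 = 9.2242
  (22 − 33.2585)²/33.2585 = 3.8112
  (13 − 19.8814)²/19.8814 = 2.3818
  (55 − 48.1186)²/48.1186 = 0.9841
  (31 − 35.3771)²/35.3771 = 0.5416
  (90 − 85.6229)²/85.6229 = 0.2238
χ² = 9.2242 + 3.8112 + 2.3818 + 0.9841 + 0.5416 + 0.2238 = 17.17
df = (3−1)(2−1) = 2. Since 17.17 > 5.991, reject the null hypothesis of independence at α = 0.05.

17.17; reject H₀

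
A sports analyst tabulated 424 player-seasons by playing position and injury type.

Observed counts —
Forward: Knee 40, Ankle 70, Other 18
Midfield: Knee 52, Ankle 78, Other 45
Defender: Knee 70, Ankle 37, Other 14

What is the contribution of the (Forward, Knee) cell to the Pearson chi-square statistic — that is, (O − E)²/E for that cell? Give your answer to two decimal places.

Row total (Forward) = 128; column total (Knee) = 162; N = 424.
Expected count E = 128 × 162 / 424 = 48.906.
Contribution = (O − E)²/E = (40 − 48.906)² / 48.906 = 1.62.

1.62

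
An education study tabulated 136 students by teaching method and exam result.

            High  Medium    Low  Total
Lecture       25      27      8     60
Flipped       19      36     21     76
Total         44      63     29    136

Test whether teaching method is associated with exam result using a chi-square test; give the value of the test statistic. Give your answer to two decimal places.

6.13

Grand total N = 136.
Expected counts (row total × column total / N):
  Lecture, High: 60×44/136 = 19.412
  Lecture, Medium: 60×63/136 = 27.794
  Lecture, Low: 60×29/136 = 12.794
  Flipped, High: 76×44/136 = 24.588
  Flipped, Medium: 76×63/136 = 35.206
  Flipped, Low: 76×29/136 = 16.206
Contributions (O − E)²/E:
  (25 − 19.412)²/19.412 = 1.6086
  (27 − 27.794)²/27.794 = 0.0227
  (8 − 12.794)²/12.794 = 1.7963
  (19 − 24.588)²/24.588 = 1.2700
  (36 − 35.206)²/35.206 = 0.0179
  (21 − 16.206)²/16.206 = 1.4181
χ² = 1.6086 + 0.0227 + 1.7963 + 1.2700 + 0.0179 + 1.4181 = 6.13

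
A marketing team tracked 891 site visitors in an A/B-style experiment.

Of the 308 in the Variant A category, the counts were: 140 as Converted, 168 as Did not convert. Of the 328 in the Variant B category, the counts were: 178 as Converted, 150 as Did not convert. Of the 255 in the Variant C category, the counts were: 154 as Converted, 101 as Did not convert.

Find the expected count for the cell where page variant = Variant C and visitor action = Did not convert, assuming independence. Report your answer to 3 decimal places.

Row total (Variant C) = 255; column total (Did not convert) = 419; grand total N = 891.
Expected count = (row total × column total) / N = 255 × 419 / 891 = 119.916.

119.916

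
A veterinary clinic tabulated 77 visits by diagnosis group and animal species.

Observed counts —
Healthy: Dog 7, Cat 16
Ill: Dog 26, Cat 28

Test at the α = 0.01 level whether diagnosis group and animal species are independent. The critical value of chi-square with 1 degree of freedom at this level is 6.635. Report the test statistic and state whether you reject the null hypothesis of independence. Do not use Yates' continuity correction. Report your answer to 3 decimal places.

Row totals: 23, 54. Column totals: 33, 44. Grand total N = 77.
Expected counts (row total × column total / N):
  Healthy, Dog: 23×33/77 = 9.85714
  Healthy, Cat: 23×44/77 = 13.14286
  Ill, Dog: 54×33/77 = 23.14286
  Ill, Cat: 54×44/77 = 30.85714
Contributions (O − E)²/E:
  (7 − 9.85714)²/9.85714 = 0.8282
  (16 − 13.14286)²/13.14286 = 0.6211
  (26 − 23.14286)²/23.14286 = 0.3527
  (28 − 30.85714)²/30.85714 = 0.2645
χ² = 0.8282 + 0.6211 + 0.3527 + 0.2645 = 2.067
df = (2−1)(2−1) = 1. Since 2.067 < 6.635, fail to reject the null hypothesis of independence at α = 0.01.

2.067; fail to reject H₀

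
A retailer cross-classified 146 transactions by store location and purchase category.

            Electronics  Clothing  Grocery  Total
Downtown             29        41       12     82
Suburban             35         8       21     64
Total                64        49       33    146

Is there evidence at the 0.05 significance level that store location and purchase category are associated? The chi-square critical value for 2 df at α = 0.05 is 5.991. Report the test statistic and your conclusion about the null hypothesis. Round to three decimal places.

23.378; reject H₀

Grand total N = 146.
Expected counts (row total × column total / N):
  Downtown, Electronics: 82×64/146 = 35.94521
  Downtown, Clothing: 82×49/146 = 27.52055
  Downtown, Grocery: 82×33/146 = 18.53425
  Suburban, Electronics: 64×64/146 = 28.05479
  Suburban, Clothing: 64×49/146 = 21.47945
  Suburban, Grocery: 64×33/146 = 14.46575
Contributions (O − E)²/E:
  (29 − 35.94521)²/35.94521 = 1.3419
  (41 − 27.52055)²/27.52055 = 6.6022
  (12 − 18.53425)²/18.53425 = 2.3036
  (35 − 28.05479)²/28.05479 = 1.7193
  (8 − 21.47945)²/21.47945 = 8.4590
  (21 − 14.46575)²/14.46575 = 2.9516
χ² = 1.3419 + 6.6022 + 2.3036 + 1.7193 + 8.4590 + 2.9516 = 23.378
df = (2−1)(3−1) = 2. Since 23.378 > 5.991, reject the null hypothesis of independence at α = 0.05.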